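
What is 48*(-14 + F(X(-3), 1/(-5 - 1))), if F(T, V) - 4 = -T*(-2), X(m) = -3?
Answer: -768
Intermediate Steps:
F(T, V) = 4 + 2*T (F(T, V) = 4 - T*(-2) = 4 - (-2)*T = 4 + 2*T)
48*(-14 + F(X(-3), 1/(-5 - 1))) = 48*(-14 + (4 + 2*(-3))) = 48*(-14 + (4 - 6)) = 48*(-14 - 2) = 48*(-16) = -768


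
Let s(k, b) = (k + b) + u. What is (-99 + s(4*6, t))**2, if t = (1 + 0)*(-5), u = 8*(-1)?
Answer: 7744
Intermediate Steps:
u = -8
t = -5 (t = 1*(-5) = -5)
s(k, b) = -8 + b + k (s(k, b) = (k + b) - 8 = (b + k) - 8 = -8 + b + k)
(-99 + s(4*6, t))**2 = (-99 + (-8 - 5 + 4*6))**2 = (-99 + (-8 - 5 + 24))**2 = (-99 + 11)**2 = (-88)**2 = 7744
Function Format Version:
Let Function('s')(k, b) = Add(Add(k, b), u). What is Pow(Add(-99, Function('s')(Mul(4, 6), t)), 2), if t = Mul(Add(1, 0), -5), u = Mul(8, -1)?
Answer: 7744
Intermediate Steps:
u = -8
t = -5 (t = Mul(1, -5) = -5)
Function('s')(k, b) = Add(-8, b, k) (Function('s')(k, b) = Add(Add(k, b), -8) = Add(Add(b, k), -8) = Add(-8, b, k))
Pow(Add(-99, Function('s')(Mul(4, 6), t)), 2) = Pow(Add(-99, Add(-8, -5, Mul(4, 6))), 2) = Pow(Add(-99, Add(-8, -5, 24)), 2) = Pow(Add(-99, 11), 2) = Pow(-88, 2) = 7744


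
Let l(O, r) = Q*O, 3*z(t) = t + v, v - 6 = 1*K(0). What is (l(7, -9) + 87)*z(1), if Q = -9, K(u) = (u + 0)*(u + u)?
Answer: 56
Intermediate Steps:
K(u) = 2*u² (K(u) = u*(2*u) = 2*u²)
v = 6 (v = 6 + 1*(2*0²) = 6 + 1*(2*0) = 6 + 1*0 = 6 + 0 = 6)
z(t) = 2 + t/3 (z(t) = (t + 6)/3 = (6 + t)/3 = 2 + t/3)
l(O, r) = -9*O
(l(7, -9) + 87)*z(1) = (-9*7 + 87)*(2 + (⅓)*1) = (-63 + 87)*(2 + ⅓) = 24*(7/3) = 56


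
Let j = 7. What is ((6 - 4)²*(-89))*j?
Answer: -2492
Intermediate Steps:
((6 - 4)²*(-89))*j = ((6 - 4)²*(-89))*7 = (2²*(-89))*7 = (4*(-89))*7 = -356*7 = -2492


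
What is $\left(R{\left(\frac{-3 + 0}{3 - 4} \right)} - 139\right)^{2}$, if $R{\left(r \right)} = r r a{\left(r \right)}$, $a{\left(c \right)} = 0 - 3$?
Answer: $27556$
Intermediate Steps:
$a{\left(c \right)} = -3$
$R{\left(r \right)} = - 3 r^{2}$ ($R{\left(r \right)} = r r \left(-3\right) = r^{2} \left(-3\right) = - 3 r^{2}$)
$\left(R{\left(\frac{-3 + 0}{3 - 4} \right)} - 139\right)^{2} = \left(- 3 \left(\frac{-3 + 0}{3 - 4}\right)^{2} - 139\right)^{2} = \left(- 3 \left(- \frac{3}{-1}\right)^{2} - 139\right)^{2} = \left(- 3 \left(\left(-3\right) \left(-1\right)\right)^{2} - 139\right)^{2} = \left(- 3 \cdot 3^{2} - 139\right)^{2} = \left(\left(-3\right) 9 - 139\right)^{2} = \left(-27 - 139\right)^{2} = \left(-166\right)^{2} = 27556$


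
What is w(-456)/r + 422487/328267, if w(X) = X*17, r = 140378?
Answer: 28381577151/23040732463 ≈ 1.2318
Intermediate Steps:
w(X) = 17*X
w(-456)/r + 422487/328267 = (17*(-456))/140378 + 422487/328267 = -7752*1/140378 + 422487*(1/328267) = -3876/70189 + 422487/328267 = 28381577151/23040732463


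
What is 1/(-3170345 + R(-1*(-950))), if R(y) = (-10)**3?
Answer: -1/3171345 ≈ -3.1532e-7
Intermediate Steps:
R(y) = -1000
1/(-3170345 + R(-1*(-950))) = 1/(-3170345 - 1000) = 1/(-3171345) = -1/3171345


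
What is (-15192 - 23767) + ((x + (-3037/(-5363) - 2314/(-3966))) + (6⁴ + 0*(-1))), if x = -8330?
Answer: -489115462835/10634829 ≈ -45992.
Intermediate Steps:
(-15192 - 23767) + ((x + (-3037/(-5363) - 2314/(-3966))) + (6⁴ + 0*(-1))) = (-15192 - 23767) + ((-8330 + (-3037/(-5363) - 2314/(-3966))) + (6⁴ + 0*(-1))) = -38959 + ((-8330 + (-3037*(-1/5363) - 2314*(-1/3966))) + (1296 + 0)) = -38959 + ((-8330 + (3037/5363 + 1157/1983)) + 1296) = -38959 + ((-8330 + 12227362/10634829) + 1296) = -38959 + (-88575898208/10634829 + 1296) = -38959 - 74793159824/10634829 = -489115462835/10634829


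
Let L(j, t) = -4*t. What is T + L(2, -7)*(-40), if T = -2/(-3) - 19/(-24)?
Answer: -26845/24 ≈ -1118.5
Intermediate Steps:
T = 35/24 (T = -2*(-1/3) - 19*(-1/24) = 2/3 + 19/24 = 35/24 ≈ 1.4583)
T + L(2, -7)*(-40) = 35/24 - 4*(-7)*(-40) = 35/24 + 28*(-40) = 35/24 - 1120 = -26845/24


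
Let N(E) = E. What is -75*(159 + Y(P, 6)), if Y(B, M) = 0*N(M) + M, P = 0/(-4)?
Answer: -12375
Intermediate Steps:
P = 0 (P = 0*(-¼) = 0)
Y(B, M) = M (Y(B, M) = 0*M + M = 0 + M = M)
-75*(159 + Y(P, 6)) = -75*(159 + 6) = -75*165 = -12375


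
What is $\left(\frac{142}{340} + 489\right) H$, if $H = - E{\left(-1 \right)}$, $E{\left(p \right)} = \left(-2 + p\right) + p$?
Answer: $\frac{166402}{85} \approx 1957.7$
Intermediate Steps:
$E{\left(p \right)} = -2 + 2 p$
$H = 4$ ($H = - (-2 + 2 \left(-1\right)) = - (-2 - 2) = \left(-1\right) \left(-4\right) = 4$)
$\left(\frac{142}{340} + 489\right) H = \left(\frac{142}{340} + 489\right) 4 = \left(142 \cdot \frac{1}{340} + 489\right) 4 = \left(\frac{71}{170} + 489\right) 4 = \frac{83201}{170} \cdot 4 = \frac{166402}{85}$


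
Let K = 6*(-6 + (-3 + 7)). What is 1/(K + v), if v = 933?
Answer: 1/921 ≈ 0.0010858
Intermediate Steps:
K = -12 (K = 6*(-6 + 4) = 6*(-2) = -12)
1/(K + v) = 1/(-12 + 933) = 1/921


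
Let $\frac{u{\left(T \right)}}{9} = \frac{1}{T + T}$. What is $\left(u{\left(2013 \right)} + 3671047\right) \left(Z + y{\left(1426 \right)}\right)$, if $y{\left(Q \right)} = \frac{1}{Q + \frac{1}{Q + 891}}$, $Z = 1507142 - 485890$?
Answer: $\frac{16623446573781401744781}{4434025706} \approx 3.7491 \cdot 10^{12}$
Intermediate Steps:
$Z = 1021252$
$u{\left(T \right)} = \frac{9}{2 T}$ ($u{\left(T \right)} = \frac{9}{T + T} = \frac{9}{2 T}$)
$y{\left(Q \right)} = \frac{1}{Q + \frac{1}{891 + Q}}$
$\left(u{\left(2013 \right)} + 3671047\right) \left(Z + y{\left(1426 \right)}\right) = \left(\frac{9}{2 \cdot 2013} + 3671047\right) \left(1021252 + \frac{891 + 1426}{1 + 1426^{2} + 891 \cdot 1426}\right) = \left(\frac{9}{2} \cdot \frac{1}{2013} + 3671047\right) \left(1021252 + \frac{1}{1 + 2033476 + 1270566} \cdot 2317\right) = \left(\frac{3}{1342} + 3671047\right) \left(1021252 + \frac{1}{3304043} \cdot 2317\right) = \frac{4926545077 \left(1021252 + \frac{1}{3304043} \cdot 2317\right)}{1342} = \frac{4926545077 \left(1021252 + \frac{2317}{3304043}\right)}{1342} = \frac{4926545077}{1342} \cdot \frac{3374260524153}{3304043} = \frac{16623446573781401744781}{4434025706}$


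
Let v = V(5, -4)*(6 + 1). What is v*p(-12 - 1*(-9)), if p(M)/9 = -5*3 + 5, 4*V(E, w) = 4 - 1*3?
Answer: -315/2 ≈ -157.50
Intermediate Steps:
V(E, w) = ¼ (V(E, w) = (4 - 1*3)/4 = (4 - 3)/4 = (¼)*1 = ¼)
v = 7/4 (v = (6 + 1)/4 = (¼)*7 = 7/4 ≈ 1.7500)
p(M) = -90 (p(M) = 9*(-5*3 + 5) = 9*(-15 + 5) = 9*(-10) = -90)
v*p(-12 - 1*(-9)) = (7/4)*(-90) = -315/2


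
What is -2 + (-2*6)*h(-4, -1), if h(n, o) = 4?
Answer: -50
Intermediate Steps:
-2 + (-2*6)*h(-4, -1) = -2 - 2*6*4 = -2 - 12*4 = -2 - 48 = -50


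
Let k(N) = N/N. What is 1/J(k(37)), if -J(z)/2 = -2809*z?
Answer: 1/5618 ≈ 0.00017800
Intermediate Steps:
k(N) = 1
J(z) = 5618*z (J(z) = -(-5618)*z = 5618*z)
1/J(k(37)) = 1/(5618*1) = 1/5618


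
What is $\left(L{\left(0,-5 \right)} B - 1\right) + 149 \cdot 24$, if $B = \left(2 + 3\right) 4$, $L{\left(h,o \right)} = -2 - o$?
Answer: $3635$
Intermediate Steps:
$B = 20$ ($B = 5 \cdot 4 = 20$)
$\left(L{\left(0,-5 \right)} B - 1\right) + 149 \cdot 24 = \left(\left(-2 - -5\right) 20 - 1\right) + 149 \cdot 24 = \left(\left(-2 + 5\right) 20 - 1\right) + 3576 = \left(3 \cdot 20 - 1\right) + 3576 = \left(60 - 1\right) + 3576 = 59 + 3576 = 3635$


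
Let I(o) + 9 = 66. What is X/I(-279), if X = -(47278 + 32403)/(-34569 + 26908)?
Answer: 79681/436677 ≈ 0.18247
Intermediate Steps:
I(o) = 57 (I(o) = -9 + 66 = 57)
X = 79681/7661 (X = -79681/(-7661) = -79681*(-1)/7661 = -1*(-79681/7661) = 79681/7661 ≈ 10.401)
X/I(-279) = (79681/7661)/57 = (79681/7661)*(1/57) = 79681/436677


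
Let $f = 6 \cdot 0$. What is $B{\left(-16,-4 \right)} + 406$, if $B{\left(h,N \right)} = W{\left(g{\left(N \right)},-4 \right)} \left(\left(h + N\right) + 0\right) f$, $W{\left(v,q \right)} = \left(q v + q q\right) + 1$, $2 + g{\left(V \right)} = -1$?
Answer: $406$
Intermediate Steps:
$g{\left(V \right)} = -3$ ($g{\left(V \right)} = -2 - 1 = -3$)
$f = 0$
$W{\left(v,q \right)} = 1 + q^{2} + q v$ ($W{\left(v,q \right)} = \left(q v + q^{2}\right) + 1 = \left(q^{2} + q v\right) + 1 = 1 + q^{2} + q v$)
$B{\left(h,N \right)} = 0$ ($B{\left(h,N \right)} = \left(1 + \left(-4\right)^{2} - -12\right) \left(\left(h + N\right) + 0\right) 0 = \left(1 + 16 + 12\right) \left(\left(N + h\right) + 0\right) 0 = 29 \left(N + h\right) 0 = \left(29 N + 29 h\right) 0 = 0$)
$B{\left(-16,-4 \right)} + 406 = 0 + 406 = 406$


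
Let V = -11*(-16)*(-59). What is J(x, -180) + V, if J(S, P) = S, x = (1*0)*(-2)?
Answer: -10384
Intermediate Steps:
x = 0 (x = 0*(-2) = 0)
V = -10384 (V = 176*(-59) = -10384)
J(x, -180) + V = 0 - 10384 = -10384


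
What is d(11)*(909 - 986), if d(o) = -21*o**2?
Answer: 195657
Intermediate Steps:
d(11)*(909 - 986) = (-21*11**2)*(909 - 986) = -21*121*(-77) = -2541*(-77) = 195657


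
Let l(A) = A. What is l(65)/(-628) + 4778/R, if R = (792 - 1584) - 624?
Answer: -193289/55578 ≈ -3.4778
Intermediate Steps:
R = -1416 (R = -792 - 624 = -1416)
l(65)/(-628) + 4778/R = 65/(-628) + 4778/(-1416) = 65*(-1/628) + 4778*(-1/1416) = -65/628 - 2389/708 = -193289/55578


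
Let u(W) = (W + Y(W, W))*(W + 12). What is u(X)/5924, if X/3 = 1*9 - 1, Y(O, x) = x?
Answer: 432/1481 ≈ 0.29169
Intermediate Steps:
X = 24 (X = 3*(1*9 - 1) = 3*(9 - 1) = 3*8 = 24)
u(W) = 2*W*(12 + W) (u(W) = (W + W)*(W + 12) = (2*W)*(12 + W) = 2*W*(12 + W))
u(X)/5924 = (2*24*(12 + 24))/5924 = (2*24*36)*(1/5924) = 1728*(1/5924) = 432/1481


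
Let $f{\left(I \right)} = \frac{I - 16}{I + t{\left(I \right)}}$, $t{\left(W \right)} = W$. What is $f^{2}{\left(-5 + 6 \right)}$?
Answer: $\frac{225}{4} \approx 56.25$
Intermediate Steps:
$f{\left(I \right)} = \frac{-16 + I}{2 I}$ ($f{\left(I \right)} = \frac{I - 16}{I + I} = \frac{-16 + I}{2 I}$)
$f^{2}{\left(-5 + 6 \right)} = \left(\frac{-16 + \left(-5 + 6\right)}{2 \left(-5 + 6\right)}\right)^{2} = \left(\frac{-16 + 1}{2 \cdot 1}\right)^{2} = \left(\frac{1}{2} \cdot 1 \left(-15\right)\right)^{2} = \left(- \frac{15}{2}\right)^{2} = \frac{225}{4}$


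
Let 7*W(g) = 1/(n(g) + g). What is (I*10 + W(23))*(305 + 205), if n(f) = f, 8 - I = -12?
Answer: 16422255/161 ≈ 1.0200e+5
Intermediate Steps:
I = 20 (I = 8 - 1*(-12) = 8 + 12 = 20)
W(g) = 1/(14*g) (W(g) = 1/(7*(g + g)) = 1/(7*((2*g))) = (1/(2*g))/7 = 1/(14*g))
(I*10 + W(23))*(305 + 205) = (20*10 + (1/14)/23)*(305 + 205) = (200 + (1/14)*(1/23))*510 = (200 + 1/322)*510 = (64401/322)*510 = 16422255/161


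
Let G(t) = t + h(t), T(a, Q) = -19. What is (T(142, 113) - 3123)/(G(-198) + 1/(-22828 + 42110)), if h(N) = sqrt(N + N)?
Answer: 231299883624740/14723095114729 + 7009089218448*I*sqrt(11)/14723095114729 ≈ 15.71 + 1.5789*I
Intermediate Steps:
h(N) = sqrt(2)*sqrt(N) (h(N) = sqrt(2*N) = sqrt(2)*sqrt(N))
G(t) = t + sqrt(2)*sqrt(t)
(T(142, 113) - 3123)/(G(-198) + 1/(-22828 + 42110)) = (-19 - 3123)/((-198 + sqrt(2)*sqrt(-198)) + 1/(-22828 + 42110)) = -3142/((-198 + sqrt(2)*(3*I*sqrt(22))) + 1/19282) = -3142/((-198 + 6*I*sqrt(11)) + 1/19282) = -3142/(-3817835/19282 + 6*I*sqrt(11))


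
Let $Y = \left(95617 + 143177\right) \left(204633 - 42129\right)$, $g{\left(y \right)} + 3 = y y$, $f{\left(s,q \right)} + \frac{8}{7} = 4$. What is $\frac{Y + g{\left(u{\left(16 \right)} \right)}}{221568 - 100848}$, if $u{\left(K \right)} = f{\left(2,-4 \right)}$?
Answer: $\frac{1901444028877}{5915280} \approx 3.2145 \cdot 10^{5}$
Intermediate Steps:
$f{\left(s,q \right)} = \frac{20}{7}$ ($f{\left(s,q \right)} = - \frac{8}{7} + 4 = \frac{20}{7}$)
$u{\left(K \right)} = \frac{20}{7}$
$g{\left(y \right)} = -3 + y^{2}$ ($g{\left(y \right)} = -3 + y y = -3 + y^{2}$)
$Y = 38804980176$ ($Y = 238794 \cdot 162504 = 38804980176$)
$\frac{Y + g{\left(u{\left(16 \right)} \right)}}{221568 - 100848} = \frac{38804980176 - \left(3 - \left(\frac{20}{7}\right)^{2}\right)}{221568 - 100848} = \frac{38804980176 + \left(-3 + \frac{400}{49}\right)}{120720} = \left(38804980176 + \frac{253}{49}\right) \frac{1}{120720} = \frac{1901444028877}{49} \cdot \frac{1}{120720} = \frac{1901444028877}{5915280}$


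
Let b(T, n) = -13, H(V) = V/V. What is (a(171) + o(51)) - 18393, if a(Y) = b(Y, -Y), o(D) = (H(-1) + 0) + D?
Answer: -18354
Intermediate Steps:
H(V) = 1
o(D) = 1 + D (o(D) = (1 + 0) + D = 1 + D)
a(Y) = -13
(a(171) + o(51)) - 18393 = (-13 + (1 + 51)) - 18393 = (-13 + 52) - 18393 = 39 - 18393 = -18354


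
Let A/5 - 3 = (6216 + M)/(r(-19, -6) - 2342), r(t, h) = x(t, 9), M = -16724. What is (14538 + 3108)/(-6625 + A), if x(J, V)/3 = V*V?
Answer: -1089381/406525 ≈ -2.6797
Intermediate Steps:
x(J, V) = 3*V**2 (x(J, V) = 3*(V*V) = 3*V**2)
r(t, h) = 243 (r(t, h) = 3*9**2 = 3*81 = 243)
A = 84025/2099 (A = 15 + 5*((6216 - 16724)/(243 - 2342)) = 15 + 5*(-10508/(-2099)) = 15 + 5*(-10508*(-1/2099)) = 15 + 5*(10508/2099) = 15 + 52540/2099 = 84025/2099 ≈ 40.031)
(14538 + 3108)/(-6625 + A) = (14538 + 3108)/(-6625 + 84025/2099) = 17646/(-13821850/2099) = 17646*(-2099/13821850) = -1089381/406525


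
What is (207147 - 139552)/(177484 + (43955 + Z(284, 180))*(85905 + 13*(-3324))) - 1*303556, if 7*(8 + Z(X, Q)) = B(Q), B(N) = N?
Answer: -113985555740221/375500915 ≈ -3.0356e+5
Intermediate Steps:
Z(X, Q) = -8 + Q/7
(207147 - 139552)/(177484 + (43955 + Z(284, 180))*(85905 + 13*(-3324))) - 1*303556 = (207147 - 139552)/(177484 + (43955 + (-8 + (⅐)*180))*(85905 + 13*(-3324))) - 1*303556 = 67595/(177484 + (43955 + (-8 + 180/7))*(85905 - 43212)) - 303556 = 67595/(177484 + (43955 + 124/7)*42693) - 303556 = 67595/(177484 + (307809/7)*42693) - 303556 = 67595/(177484 + 1877327091) - 303556 = 67595/1877504575 - 303556 = 67595*(1/1877504575) - 303556 = 13519/375500915 - 303556 = -113985555740221/375500915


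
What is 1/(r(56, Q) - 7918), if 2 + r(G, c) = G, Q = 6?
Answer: -1/7864 ≈ -0.00012716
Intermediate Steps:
r(G, c) = -2 + G
1/(r(56, Q) - 7918) = 1/((-2 + 56) - 7918) = 1/(54 - 7918) = 1/(-7864) = -1/7864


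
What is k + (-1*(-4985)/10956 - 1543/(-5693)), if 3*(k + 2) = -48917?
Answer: -339034928305/20790836 ≈ -16307.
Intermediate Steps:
k = -48923/3 (k = -2 + (1/3)*(-48917) = -2 - 48917/3 = -48923/3 ≈ -16308.)
k + (-1*(-4985)/10956 - 1543/(-5693)) = -48923/3 + (-1*(-4985)/10956 - 1543/(-5693)) = -48923/3 + (4985*(1/10956) - 1543*(-1/5693)) = -48923/3 + (4985/10956 + 1543/5693) = -48923/3 + 45284713/62372508 = -339034928305/20790836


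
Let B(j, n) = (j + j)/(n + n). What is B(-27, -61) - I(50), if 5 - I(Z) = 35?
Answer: 1857/61 ≈ 30.443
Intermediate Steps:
B(j, n) = j/n (B(j, n) = (2*j)/((2*n)) = (2*j)*(1/(2*n)) = j/n)
I(Z) = -30 (I(Z) = 5 - 1*35 = 5 - 35 = -30)
B(-27, -61) - I(50) = -27/(-61) - 1*(-30) = -27*(-1/61) + 30 = 27/61 + 30 = 1857/61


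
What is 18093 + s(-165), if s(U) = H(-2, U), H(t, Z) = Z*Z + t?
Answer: 45316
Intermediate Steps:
H(t, Z) = t + Z**2 (H(t, Z) = Z**2 + t = t + Z**2)
s(U) = -2 + U**2
18093 + s(-165) = 18093 + (-2 + (-165)**2) = 18093 + (-2 + 27225) = 18093 + 27223 = 45316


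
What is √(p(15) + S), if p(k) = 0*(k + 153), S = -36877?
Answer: I*√36877 ≈ 192.03*I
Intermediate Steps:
p(k) = 0 (p(k) = 0*(153 + k) = 0)
√(p(15) + S) = √(0 - 36877) = √(-36877) = I*√36877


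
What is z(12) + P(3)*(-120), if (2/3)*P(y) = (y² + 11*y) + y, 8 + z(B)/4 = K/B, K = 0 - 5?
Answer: -24401/3 ≈ -8133.7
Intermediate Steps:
K = -5
z(B) = -32 - 20/B (z(B) = -32 + 4*(-5/B) = -32 - 20/B)
P(y) = 18*y + 3*y²/2 (P(y) = 3*((y² + 11*y) + y)/2 = 3*(y² + 12*y)/2 = 18*y + 3*y²/2)
z(12) + P(3)*(-120) = (-32 - 20/12) + ((3/2)*3*(12 + 3))*(-120) = (-32 - 20*1/12) + ((3/2)*3*15)*(-120) = (-32 - 5/3) + (135/2)*(-120) = -101/3 - 8100 = -24401/3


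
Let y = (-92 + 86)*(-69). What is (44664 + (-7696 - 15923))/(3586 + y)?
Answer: 4209/800 ≈ 5.2612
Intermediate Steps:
y = 414 (y = -6*(-69) = 414)
(44664 + (-7696 - 15923))/(3586 + y) = (44664 + (-7696 - 15923))/(3586 + 414) = (44664 - 23619)/4000 = 21045*(1/4000) = 4209/800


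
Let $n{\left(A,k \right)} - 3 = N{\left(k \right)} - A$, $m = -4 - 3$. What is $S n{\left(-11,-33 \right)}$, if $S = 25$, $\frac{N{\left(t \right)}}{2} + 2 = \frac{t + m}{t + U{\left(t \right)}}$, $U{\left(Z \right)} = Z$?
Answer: $\frac{9250}{33} \approx 280.3$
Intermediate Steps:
$m = -7$ ($m = -4 - 3 = -7$)
$N{\left(t \right)} = -4 + \frac{-7 + t}{t}$ ($N{\left(t \right)} = -4 + 2 \frac{t - 7}{t + t} = -4 + 2 \frac{-7 + t}{2 t} = -4 + \frac{-7 + t}{t}$)
$n{\left(A,k \right)} = - A - \frac{7}{k}$ ($n{\left(A,k \right)} = 3 - \left(3 + A + \frac{7}{k}\right) = - A - \frac{7}{k}$)
$S n{\left(-11,-33 \right)} = 25 \left(\left(-1\right) \left(-11\right) - \frac{7}{-33}\right) = 25 \left(11 - - \frac{7}{33}\right) = 25 \left(11 + \frac{7}{33}\right) = 25 \cdot \frac{370}{33} = \frac{9250}{33}$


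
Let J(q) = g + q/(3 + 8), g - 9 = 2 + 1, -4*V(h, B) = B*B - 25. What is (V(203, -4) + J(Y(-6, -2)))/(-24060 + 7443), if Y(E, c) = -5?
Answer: -607/731148 ≈ -0.00083020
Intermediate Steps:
V(h, B) = 25/4 - B²/4 (V(h, B) = -(B*B - 25)/4 = -(B² - 25)/4 = -(-25 + B²)/4 = 25/4 - B²/4)
g = 12 (g = 9 + (2 + 1) = 9 + 3 = 12)
J(q) = 12 + q/11 (J(q) = 12 + q/(3 + 8) = 12 + q/11)
(V(203, -4) + J(Y(-6, -2)))/(-24060 + 7443) = ((25/4 - ¼*(-4)²) + (12 + (1/11)*(-5)))/(-24060 + 7443) = ((25/4 - ¼*16) + (12 - 5/11))/(-16617) = ((25/4 - 4) + 127/11)*(-1/16617) = (9/4 + 127/11)*(-1/16617) = (607/44)*(-1/16617) = -607/731148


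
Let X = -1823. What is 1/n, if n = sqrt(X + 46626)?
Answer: sqrt(44803)/44803 ≈ 0.0047244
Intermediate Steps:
n = sqrt(44803) (n = sqrt(-1823 + 46626) = sqrt(44803) ≈ 211.67)
1/n = 1/(sqrt(44803)) = sqrt(44803)/44803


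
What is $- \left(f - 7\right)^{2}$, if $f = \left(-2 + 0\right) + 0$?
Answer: $-81$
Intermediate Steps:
$f = -2$ ($f = -2 + 0 = -2$)
$- \left(f - 7\right)^{2} = - \left(-2 - 7\right)^{2} = - \left(-9\right)^{2} = \left(-1\right) 81 = -81$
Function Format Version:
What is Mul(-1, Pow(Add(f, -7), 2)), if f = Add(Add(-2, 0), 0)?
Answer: -81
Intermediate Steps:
f = -2 (f = Add(-2, 0) = -2)
Mul(-1, Pow(Add(f, -7), 2)) = Mul(-1, Pow(Add(-2, -7), 2)) = Mul(-1, Pow(-9, 2)) = Mul(-1, 81) = -81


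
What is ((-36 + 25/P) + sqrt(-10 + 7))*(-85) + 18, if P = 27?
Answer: 80981/27 - 85*I*sqrt(3) ≈ 2999.3 - 147.22*I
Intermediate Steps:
((-36 + 25/P) + sqrt(-10 + 7))*(-85) + 18 = ((-36 + 25/27) + sqrt(-10 + 7))*(-85) + 18 = ((-36 + 25*(1/27)) + sqrt(-3))*(-85) + 18 = ((-36 + 25/27) + I*sqrt(3))*(-85) + 18 = (-947/27 + I*sqrt(3))*(-85) + 18 = (80495/27 - 85*I*sqrt(3)) + 18 = 80981/27 - 85*I*sqrt(3)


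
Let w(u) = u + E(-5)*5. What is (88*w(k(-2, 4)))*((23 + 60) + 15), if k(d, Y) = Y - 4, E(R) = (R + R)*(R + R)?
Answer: 4312000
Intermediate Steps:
E(R) = 4*R² (E(R) = (2*R)*(2*R) = 4*R²)
k(d, Y) = -4 + Y
w(u) = 500 + u (w(u) = u + (4*(-5)²)*5 = u + (4*25)*5 = u + 100*5 = u + 500 = 500 + u)
(88*w(k(-2, 4)))*((23 + 60) + 15) = (88*(500 + (-4 + 4)))*((23 + 60) + 15) = (88*(500 + 0))*(83 + 15) = (88*500)*98 = 44000*98 = 4312000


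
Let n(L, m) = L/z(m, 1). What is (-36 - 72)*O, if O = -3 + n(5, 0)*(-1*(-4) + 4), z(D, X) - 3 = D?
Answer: -1116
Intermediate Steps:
z(D, X) = 3 + D
n(L, m) = L/(3 + m)
O = 31/3 (O = -3 + (5/(3 + 0))*(-1*(-4) + 4) = -3 + (5/3)*(4 + 4) = -3 + (5*(1/3))*8 = -3 + (5/3)*8 = -3 + 40/3 = 31/3 ≈ 10.333)
(-36 - 72)*O = (-36 - 72)*(31/3) = -108*31/3 = -1116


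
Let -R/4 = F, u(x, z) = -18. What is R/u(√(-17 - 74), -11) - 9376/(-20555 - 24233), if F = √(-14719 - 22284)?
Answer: 2344/11197 + 2*I*√37003/9 ≈ 0.20934 + 42.747*I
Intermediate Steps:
F = I*√37003 (F = √(-37003) = I*√37003 ≈ 192.36*I)
R = -4*I*√37003 ≈ -769.45*I
R/u(√(-17 - 74), -11) - 9376/(-20555 - 24233) = -4*I*√37003/(-18) - 9376/(-20555 - 24233) = -4*I*√37003*(-1/18) - 9376/(-44788) = 2*I*√37003/9 - 9376*(-1/44788) = 2*I*√37003/9 + 2344/11197 = 2344/11197 + 2*I*√37003/9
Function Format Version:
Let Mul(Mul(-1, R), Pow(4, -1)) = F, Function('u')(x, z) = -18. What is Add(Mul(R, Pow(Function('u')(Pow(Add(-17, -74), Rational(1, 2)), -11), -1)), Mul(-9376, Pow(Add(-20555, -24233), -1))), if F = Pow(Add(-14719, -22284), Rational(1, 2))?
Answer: Add(Rational(2344, 11197), Mul(Rational(2, 9), I, Pow(37003, Rational(1, 2)))) ≈ Add(0.20934, Mul(42.747, I))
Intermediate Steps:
F = Mul(I, Pow(37003, Rational(1, 2))) (F = Pow(-37003, Rational(1, 2)) = Mul(I, Pow(37003, Rational(1, 2))) ≈ Mul(192.36, I))
R = Mul(-4, I, Pow(37003, Rational(1, 2))) (R = Mul(-4, Mul(I, Pow(37003, Rational(1, 2)))) = Mul(-4, I, Pow(37003, Rational(1, 2))) ≈ Mul(-769.45, I))
Add(Mul(R, Pow(Function('u')(Pow(Add(-17, -74), Rational(1, 2)), -11), -1)), Mul(-9376, Pow(Add(-20555, -24233), -1))) = Add(Mul(Mul(-4, I, Pow(37003, Rational(1, 2))), Pow(-18, -1)), Mul(-9376, Pow(Add(-20555, -24233), -1))) = Add(Mul(Mul(-4, I, Pow(37003, Rational(1, 2))), Rational(-1, 18)), Mul(-9376, Pow(-44788, -1))) = Add(Mul(Rational(2, 9), I, Pow(37003, Rational(1, 2))), Mul(-9376, Rational(-1, 44788))) = Add(Mul(Rational(2, 9), I, Pow(37003, Rational(1, 2))), Rational(2344, 11197)) = Add(Rational(2344, 11197), Mul(Rational(2, 9), I, Pow(37003, Rational(1, 2))))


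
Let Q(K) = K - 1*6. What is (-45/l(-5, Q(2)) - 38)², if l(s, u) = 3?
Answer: 2809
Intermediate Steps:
Q(K) = -6 + K (Q(K) = K - 6 = -6 + K)
(-45/l(-5, Q(2)) - 38)² = (-45/3 - 38)² = (-45*⅓ - 38)² = (-15 - 38)² = (-53)² = 2809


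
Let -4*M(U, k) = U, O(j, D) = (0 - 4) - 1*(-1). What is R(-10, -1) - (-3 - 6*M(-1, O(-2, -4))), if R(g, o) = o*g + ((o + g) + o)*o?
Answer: 53/2 ≈ 26.500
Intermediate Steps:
O(j, D) = -3 (O(j, D) = -4 + 1 = -3)
M(U, k) = -U/4
R(g, o) = g*o + o*(g + 2*o) (R(g, o) = g*o + ((g + o) + o)*o = g*o + (g + 2*o)*o = g*o + o*(g + 2*o))
R(-10, -1) - (-3 - 6*M(-1, O(-2, -4))) = 2*(-1)*(-10 - 1) - (-3 - (-3)*(-1)/2) = 2*(-1)*(-11) - (-3 - 6*¼) = 22 - (-3 - 3/2) = 22 - 1*(-9/2) = 22 + 9/2 = 53/2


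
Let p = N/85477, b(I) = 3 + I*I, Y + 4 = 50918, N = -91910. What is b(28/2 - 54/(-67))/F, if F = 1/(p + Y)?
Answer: 620162752319444/54815179 ≈ 1.1314e+7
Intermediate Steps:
Y = 50914 (Y = -4 + 50918 = 50914)
b(I) = 3 + I²
p = -13130/12211 (p = -91910/85477 = -91910*1/85477 = -13130/12211 ≈ -1.0753)
F = 12211/621697724 (F = 1/(-13130/12211 + 50914) = 1/(621697724/12211) = 12211/621697724 ≈ 1.9641e-5)
b(28/2 - 54/(-67))/F = (3 + (28/2 - 54/(-67))²)/(12211/621697724) = (3 + (28*(½) - 54*(-1/67))²)*(621697724/12211) = (3 + (14 + 54/67)²)*(621697724/12211) = (3 + (992/67)²)*(621697724/12211) = (3 + 984064/4489)*(621697724/12211) = (997531/4489)*(621697724/12211) = 620162752319444/54815179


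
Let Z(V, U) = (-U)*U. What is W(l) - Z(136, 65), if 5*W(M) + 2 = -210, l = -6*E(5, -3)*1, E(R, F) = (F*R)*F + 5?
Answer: 20913/5 ≈ 4182.6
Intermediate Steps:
E(R, F) = 5 + R*F**2 (E(R, F) = R*F**2 + 5 = 5 + R*F**2)
Z(V, U) = -U**2
l = -300 (l = -6*(5 + 5*(-3)**2)*1 = -6*(5 + 5*9)*1 = -6*(5 + 45)*1 = -6*50*1 = -300*1 = -300)
W(M) = -212/5 (W(M) = -2/5 + (1/5)*(-210) = -2/5 - 42 = -212/5)
W(l) - Z(136, 65) = -212/5 - (-1)*65**2 = -212/5 - (-1)*4225 = -212/5 - 1*(-4225) = -212/5 + 4225 = 20913/5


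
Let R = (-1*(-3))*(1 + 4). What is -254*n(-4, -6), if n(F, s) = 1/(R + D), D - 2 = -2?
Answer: -254/15 ≈ -16.933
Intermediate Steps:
D = 0 (D = 2 - 2 = 0)
R = 15 (R = 3*5 = 15)
n(F, s) = 1/15 (n(F, s) = 1/(15 + 0) = 1/15)
-254*n(-4, -6) = -254*1/15 = -254/15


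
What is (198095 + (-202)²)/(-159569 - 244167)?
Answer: -238899/403736 ≈ -0.59172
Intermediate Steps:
(198095 + (-202)²)/(-159569 - 244167) = (198095 + 40804)/(-403736) = 238899*(-1/403736) = -238899/403736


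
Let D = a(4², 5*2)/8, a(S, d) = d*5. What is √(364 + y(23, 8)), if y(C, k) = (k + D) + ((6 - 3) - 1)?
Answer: 39/2 ≈ 19.500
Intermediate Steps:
a(S, d) = 5*d
D = 25/4 (D = (5*(5*2))/8 = (5*10)*(⅛) = 50*(⅛) = 25/4 ≈ 6.2500)
y(C, k) = 33/4 + k (y(C, k) = (k + 25/4) + ((6 - 3) - 1) = (25/4 + k) + (3 - 1) = (25/4 + k) + 2 = 33/4 + k)
√(364 + y(23, 8)) = √(364 + (33/4 + 8)) = √(364 + 65/4) = √(1521/4) = 39/2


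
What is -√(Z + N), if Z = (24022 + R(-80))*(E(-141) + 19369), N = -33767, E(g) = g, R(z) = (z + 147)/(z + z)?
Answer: -√184741278910/20 ≈ -21491.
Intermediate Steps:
R(z) = (147 + z)/(2*z) (R(z) = (147 + z)/((2*z)) = (147 + z)*(1/(2*z)) = (147 + z)/(2*z))
Z = 18475478571/40 (Z = (24022 + (½)*(147 - 80)/(-80))*(-141 + 19369) = (24022 + (½)*(-1/80)*67)*19228 = (24022 - 67/160)*19228 = (3843453/160)*19228 = 18475478571/40 ≈ 4.6189e+8)
-√(Z + N) = -√(18475478571/40 - 33767) = -√(18474127891/40) = -√184741278910/20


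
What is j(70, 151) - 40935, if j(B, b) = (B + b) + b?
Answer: -40563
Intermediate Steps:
j(B, b) = B + 2*b
j(70, 151) - 40935 = (70 + 2*151) - 40935 = (70 + 302) - 40935 = 372 - 40935 = -40563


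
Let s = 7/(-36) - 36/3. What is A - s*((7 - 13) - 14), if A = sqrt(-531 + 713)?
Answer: -2195/9 + sqrt(182) ≈ -230.40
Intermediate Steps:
s = -439/36 (s = 7*(-1/36) - 36*1/3 = -7/36 - 12 = -439/36 ≈ -12.194)
A = sqrt(182) ≈ 13.491
A - s*((7 - 13) - 14) = sqrt(182) - (-439)*((7 - 13) - 14)/36 = sqrt(182) - (-439)*(-6 - 14)/36 = sqrt(182) - (-439)*(-20)/36 = sqrt(182) - 1*2195/9 = sqrt(182) - 2195/9 = -2195/9 + sqrt(182)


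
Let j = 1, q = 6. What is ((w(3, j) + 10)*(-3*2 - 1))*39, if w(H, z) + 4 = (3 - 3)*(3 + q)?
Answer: -1638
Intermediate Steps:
w(H, z) = -4 (w(H, z) = -4 + (3 - 3)*(3 + 6) = -4 + 0*9 = -4 + 0 = -4)
((w(3, j) + 10)*(-3*2 - 1))*39 = ((-4 + 10)*(-3*2 - 1))*39 = (6*(-6 - 1))*39 = (6*(-7))*39 = -42*39 = -1638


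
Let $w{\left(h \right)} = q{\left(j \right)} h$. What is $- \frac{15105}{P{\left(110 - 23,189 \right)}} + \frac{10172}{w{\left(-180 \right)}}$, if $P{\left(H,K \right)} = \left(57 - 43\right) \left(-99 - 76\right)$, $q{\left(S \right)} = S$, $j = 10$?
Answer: $\frac{5669}{11025} \approx 0.51419$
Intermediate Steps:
$w{\left(h \right)} = 10 h$
$P{\left(H,K \right)} = -2450$ ($P{\left(H,K \right)} = \left(57 - 43\right) \left(-175\right) = 14 \left(-175\right) = -2450$)
$- \frac{15105}{P{\left(110 - 23,189 \right)}} + \frac{10172}{w{\left(-180 \right)}} = - \frac{15105}{-2450} + \frac{10172}{10 \left(-180\right)} = \left(-15105\right) \left(- \frac{1}{2450}\right) + \frac{10172}{-1800} = \frac{3021}{490} + 10172 \left(- \frac{1}{1800}\right) = \frac{3021}{490} - \frac{2543}{450} = \frac{5669}{11025}$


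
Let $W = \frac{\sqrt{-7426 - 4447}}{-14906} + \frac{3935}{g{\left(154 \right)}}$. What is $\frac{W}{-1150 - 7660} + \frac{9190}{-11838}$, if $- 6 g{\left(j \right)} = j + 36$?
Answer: $- \frac{755182291}{990781410} + \frac{i \sqrt{11873}}{131321860} \approx -0.76221 + 8.2974 \cdot 10^{-7} i$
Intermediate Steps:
$g{\left(j \right)} = -6 - \frac{j}{6}$ ($g{\left(j \right)} = - \frac{j + 36}{6} = - \frac{36 + j}{6} = -6 - \frac{j}{6}$)
$W = - \frac{2361}{19} - \frac{i \sqrt{11873}}{14906}$ ($W = \frac{\sqrt{-7426 - 4447}}{-14906} + \frac{3935}{-6 - \frac{77}{3}} = \sqrt{-11873} \left(- \frac{1}{14906}\right) + \frac{3935}{-6 - \frac{77}{3}} = i \sqrt{11873} \left(- \frac{1}{14906}\right) + \frac{3935}{- \frac{95}{3}} = - \frac{i \sqrt{11873}}{14906} + 3935 \left(- \frac{3}{95}\right) = - \frac{i \sqrt{11873}}{14906} - \frac{2361}{19} = - \frac{2361}{19} - \frac{i \sqrt{11873}}{14906} \approx -124.26 - 0.00731 i$)
$\frac{W}{-1150 - 7660} + \frac{9190}{-11838} = \frac{- \frac{2361}{19} - \frac{i \sqrt{11873}}{14906}}{-1150 - 7660} + \frac{9190}{-11838} = \frac{- \frac{2361}{19} - \frac{i \sqrt{11873}}{14906}}{-1150 - 7660} + 9190 \left(- \frac{1}{11838}\right) = \frac{- \frac{2361}{19} - \frac{i \sqrt{11873}}{14906}}{-8810} - \frac{4595}{5919} = \left(- \frac{2361}{19} - \frac{i \sqrt{11873}}{14906}\right) \left(- \frac{1}{8810}\right) - \frac{4595}{5919} = \left(\frac{2361}{167390} + \frac{i \sqrt{11873}}{131321860}\right) - \frac{4595}{5919} = - \frac{755182291}{990781410} + \frac{i \sqrt{11873}}{131321860}$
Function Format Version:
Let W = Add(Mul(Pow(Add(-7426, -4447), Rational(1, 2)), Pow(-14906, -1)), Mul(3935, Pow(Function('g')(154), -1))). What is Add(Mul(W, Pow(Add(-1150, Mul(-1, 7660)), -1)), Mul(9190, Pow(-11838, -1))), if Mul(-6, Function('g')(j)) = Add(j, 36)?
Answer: Add(Rational(-755182291, 990781410), Mul(Rational(1, 131321860), I, Pow(11873, Rational(1, 2)))) ≈ Add(-0.76221, Mul(8.2974e-7, I))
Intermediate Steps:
Function('g')(j) = Add(-6, Mul(Rational(-1, 6), j)) (Function('g')(j) = Mul(Rational(-1, 6), Add(j, 36)) = Mul(Rational(-1, 6), Add(36, j)) = Add(-6, Mul(Rational(-1, 6), j)))
W = Add(Rational(-2361, 19), Mul(Rational(-1, 14906), I, Pow(11873, Rational(1, 2)))) (W = Add(Mul(Pow(Add(-7426, -4447), Rational(1, 2)), Pow(-14906, -1)), Mul(3935, Pow(Add(-6, Mul(Rational(-1, 6), 154)), -1))) = Add(Mul(Pow(-11873, Rational(1, 2)), Rational(-1, 14906)), Mul(3935, Pow(Add(-6, Rational(-77, 3)), -1))) = Add(Mul(Mul(I, Pow(11873, Rational(1, 2))), Rational(-1, 14906)), Mul(3935, Pow(Rational(-95, 3), -1))) = Add(Mul(Rational(-1, 14906), I, Pow(11873, Rational(1, 2))), Mul(3935, Rational(-3, 95))) = Add(Mul(Rational(-1, 14906), I, Pow(11873, Rational(1, 2))), Rational(-2361, 19)) = Add(Rational(-2361, 19), Mul(Rational(-1, 14906), I, Pow(11873, Rational(1, 2)))) ≈ Add(-124.26, Mul(-0.0073100, I)))
Add(Mul(W, Pow(Add(-1150, Mul(-1, 7660)), -1)), Mul(9190, Pow(-11838, -1))) = Add(Mul(Add(Rational(-2361, 19), Mul(Rational(-1, 14906), I, Pow(11873, Rational(1, 2)))), Pow(Add(-1150, Mul(-1, 7660)), -1)), Mul(9190, Pow(-11838, -1))) = Add(Mul(Add(Rational(-2361, 19), Mul(Rational(-1, 14906), I, Pow(11873, Rational(1, 2)))), Pow(Add(-1150, -7660), -1)), Mul(9190, Rational(-1, 11838))) = Add(Mul(Add(Rational(-2361, 19), Mul(Rational(-1, 14906), I, Pow(11873, Rational(1, 2)))), Pow(-8810, -1)), Rational(-4595, 5919)) = Add(Mul(Add(Rational(-2361, 19), Mul(Rational(-1, 14906), I, Pow(11873, Rational(1, 2)))), Rational(-1, 8810)), Rational(-4595, 5919)) = Add(Add(Rational(2361, 167390), Mul(Rational(1, 131321860), I, Pow(11873, Rational(1, 2)))), Rational(-4595, 5919)) = Add(Rational(-755182291, 990781410), Mul(Rational(1, 131321860), I, Pow(11873, Rational(1, 2))))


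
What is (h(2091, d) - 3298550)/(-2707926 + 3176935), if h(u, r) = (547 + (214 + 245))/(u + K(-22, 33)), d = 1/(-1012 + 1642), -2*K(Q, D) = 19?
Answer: -13731861638/1952484467 ≈ -7.0330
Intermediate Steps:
K(Q, D) = -19/2 (K(Q, D) = -1/2*19 = -19/2)
d = 1/630 ≈ 0.0015873
h(u, r) = 1006/(-19/2 + u) (h(u, r) = (547 + (214 + 245))/(u - 19/2) = (547 + 459)/(-19/2 + u) = 1006/(-19/2 + u))
(h(2091, d) - 3298550)/(-2707926 + 3176935) = (2012/(-19 + 2*2091) - 3298550)/(-2707926 + 3176935) = (2012/(-19 + 4182) - 3298550)/469009 = (2012/4163 - 3298550)*(1/469009) = -13731861638/4163*1/469009 = -13731861638/1952484467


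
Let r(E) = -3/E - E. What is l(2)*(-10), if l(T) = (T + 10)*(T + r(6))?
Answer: 540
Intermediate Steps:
r(E) = -E - 3/E
l(T) = (10 + T)*(-13/2 + T) (l(T) = (T + 10)*(T + (-1*6 - 3/6)) = (10 + T)*(T + (-6 - 3*1/6)) = (10 + T)*(T + (-6 - 1/2)) = (10 + T)*(T - 13/2) = (10 + T)*(-13/2 + T))
l(2)*(-10) = (-65 + 2**2 + (7/2)*2)*(-10) = (-65 + 4 + 7)*(-10) = -54*(-10) = 540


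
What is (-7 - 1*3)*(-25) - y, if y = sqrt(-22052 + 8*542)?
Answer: 250 - 2*I*sqrt(4429) ≈ 250.0 - 133.1*I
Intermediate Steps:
y = 2*I*sqrt(4429) (y = sqrt(-22052 + 4336) = sqrt(-17716) = 2*I*sqrt(4429) ≈ 133.1*I)
(-7 - 1*3)*(-25) - y = (-7 - 1*3)*(-25) - 2*I*sqrt(4429) = (-7 - 3)*(-25) - 2*I*sqrt(4429) = -10*(-25) - 2*I*sqrt(4429) = 250 - 2*I*sqrt(4429)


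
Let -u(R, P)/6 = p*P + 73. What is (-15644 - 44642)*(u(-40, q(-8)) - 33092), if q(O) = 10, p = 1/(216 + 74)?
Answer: 58620659536/29 ≈ 2.0214e+9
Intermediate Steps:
p = 1/290 ≈ 0.0034483
u(R, P) = -438 - 3*P/145 (u(R, P) = -6*(P/290 + 73) = -6*(73 + P/290) = -438 - 3*P/145)
(-15644 - 44642)*(u(-40, q(-8)) - 33092) = (-15644 - 44642)*((-438 - 3/145*10) - 33092) = -60286*((-438 - 6/29) - 33092) = -60286*(-12708/29 - 33092) = -60286*(-972376/29) = 58620659536/29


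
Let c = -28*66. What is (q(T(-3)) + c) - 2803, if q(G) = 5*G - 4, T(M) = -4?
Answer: -4675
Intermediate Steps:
q(G) = -4 + 5*G
c = -1848
(q(T(-3)) + c) - 2803 = ((-4 + 5*(-4)) - 1848) - 2803 = ((-4 - 20) - 1848) - 2803 = (-24 - 1848) - 2803 = -1872 - 2803 = -4675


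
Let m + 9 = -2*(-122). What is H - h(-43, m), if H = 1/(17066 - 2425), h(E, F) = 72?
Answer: -1054151/14641 ≈ -72.000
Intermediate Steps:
m = 235 (m = -9 - 2*(-122) = -9 + 244 = 235)
H = 1/14641 ≈ 6.8301e-5
H - h(-43, m) = 1/14641 - 1*72 = 1/14641 - 72 = -1054151/14641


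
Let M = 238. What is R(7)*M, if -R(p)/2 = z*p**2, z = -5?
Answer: 116620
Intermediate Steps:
R(p) = 10*p**2 (R(p) = -(-10)*p**2 = 10*p**2)
R(7)*M = (10*7**2)*238 = (10*49)*238 = 490*238 = 116620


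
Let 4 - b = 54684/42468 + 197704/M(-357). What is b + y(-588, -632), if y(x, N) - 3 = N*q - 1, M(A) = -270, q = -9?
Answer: 3069615943/477765 ≈ 6425.0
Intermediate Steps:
y(x, N) = 2 - 9*N (y(x, N) = 3 + (N*(-9) - 1) = 3 + (-9*N - 1) = 3 + (-1 - 9*N) = 2 - 9*N)
b = 351133093/477765 (b = 4 - (54684/42468 + 197704/(-270)) = 4 - (54684*(1/42468) + 197704*(-1/270)) = 4 - (4557/3539 - 98852/135) = 4 - 1*(-349222033/477765) = 4 + 349222033/477765 = 351133093/477765 ≈ 734.95)
b + y(-588, -632) = 351133093/477765 + (2 - 9*(-632)) = 351133093/477765 + (2 + 5688) = 351133093/477765 + 5690 = 3069615943/477765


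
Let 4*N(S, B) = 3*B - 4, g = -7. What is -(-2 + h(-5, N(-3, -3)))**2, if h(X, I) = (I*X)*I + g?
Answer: -978121/256 ≈ -3820.8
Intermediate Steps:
N(S, B) = -1 + 3*B/4 (N(S, B) = (3*B - 4)/4 = (-4 + 3*B)/4 = -1 + 3*B/4)
h(X, I) = -7 + X*I**2 (h(X, I) = (I*X)*I - 7 = X*I**2 - 7 = -7 + X*I**2)
-(-2 + h(-5, N(-3, -3)))**2 = -(-2 + (-7 - 5*(-1 + (3/4)*(-3))**2))**2 = -(-2 + (-7 - 5*(-1 - 9/4)**2))**2 = -(-2 + (-7 - 5*(-13/4)**2))**2 = -(-2 + (-7 - 5*169/16))**2 = -(-2 + (-7 - 845/16))**2 = -(-2 - 957/16)**2 = -(-989/16)**2 = -1*978121/256 = -978121/256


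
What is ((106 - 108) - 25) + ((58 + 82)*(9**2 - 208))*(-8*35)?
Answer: 4978373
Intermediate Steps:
((106 - 108) - 25) + ((58 + 82)*(9**2 - 208))*(-8*35) = (-2 - 25) + (140*(81 - 208))*(-280) = -27 + (140*(-127))*(-280) = -27 - 17780*(-280) = -27 + 4978400 = 4978373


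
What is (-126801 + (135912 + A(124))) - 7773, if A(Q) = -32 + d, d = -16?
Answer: 1290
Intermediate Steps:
A(Q) = -48 (A(Q) = -32 - 16 = -48)
(-126801 + (135912 + A(124))) - 7773 = (-126801 + (135912 - 48)) - 7773 = (-126801 + 135864) - 7773 = 9063 - 7773 = 1290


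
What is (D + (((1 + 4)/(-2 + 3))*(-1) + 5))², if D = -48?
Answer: 2304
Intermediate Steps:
(D + (((1 + 4)/(-2 + 3))*(-1) + 5))² = (-48 + (((1 + 4)/(-2 + 3))*(-1) + 5))² = (-48 + ((5/1)*(-1) + 5))² = (-48 + ((5*1)*(-1) + 5))² = (-48 + (5*(-1) + 5))² = (-48 + (-5 + 5))² = (-48 + 0)² = (-48)² = 2304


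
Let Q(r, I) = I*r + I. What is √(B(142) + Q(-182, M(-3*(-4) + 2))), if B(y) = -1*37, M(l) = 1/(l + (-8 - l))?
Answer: I*√230/4 ≈ 3.7914*I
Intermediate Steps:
M(l) = -⅛ (M(l) = 1/(-8) = -⅛)
Q(r, I) = I + I*r
B(y) = -37
√(B(142) + Q(-182, M(-3*(-4) + 2))) = √(-37 - (1 - 182)/8) = √(-37 - ⅛*(-181)) = √(-37 + 181/8) = √(-115/8) = I*√230/4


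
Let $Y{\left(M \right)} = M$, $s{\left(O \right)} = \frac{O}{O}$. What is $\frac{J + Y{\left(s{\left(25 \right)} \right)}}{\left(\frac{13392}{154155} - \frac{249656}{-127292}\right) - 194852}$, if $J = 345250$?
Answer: $- \frac{51323910583055}{28965771295018} \approx -1.7719$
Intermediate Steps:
$s{\left(O \right)} = 1$
$\frac{J + Y{\left(s{\left(25 \right)} \right)}}{\left(\frac{13392}{154155} - \frac{249656}{-127292}\right) - 194852} = \frac{345250 + 1}{\left(\frac{13392}{154155} - \frac{249656}{-127292}\right) - 194852} = \frac{345251}{\left(13392 \cdot \frac{1}{154155} - - \frac{5674}{2893}\right) - 194852} = \frac{345251}{\left(\frac{4464}{51385} + \frac{5674}{2893}\right) - 194852} = \frac{345251}{\frac{304472842}{148656805} - 194852} = \frac{345251}{- \frac{28965771295018}{148656805}} = 345251 \left(- \frac{148656805}{28965771295018}\right) = - \frac{51323910583055}{28965771295018}$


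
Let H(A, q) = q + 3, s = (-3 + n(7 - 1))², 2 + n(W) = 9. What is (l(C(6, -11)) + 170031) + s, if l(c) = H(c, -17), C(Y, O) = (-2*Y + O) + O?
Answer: 170033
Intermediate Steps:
n(W) = 7 (n(W) = -2 + 9 = 7)
s = 16 (s = (-3 + 7)² = 4² = 16)
H(A, q) = 3 + q
C(Y, O) = -2*Y + 2*O (C(Y, O) = (O - 2*Y) + O = -2*Y + 2*O)
l(c) = -14 (l(c) = 3 - 17 = -14)
(l(C(6, -11)) + 170031) + s = (-14 + 170031) + 16 = 170017 + 16 = 170033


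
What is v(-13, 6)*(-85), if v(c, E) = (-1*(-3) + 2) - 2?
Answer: -255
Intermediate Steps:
v(c, E) = 3 (v(c, E) = (3 + 2) - 2 = 5 - 2 = 3)
v(-13, 6)*(-85) = 3*(-85) = -255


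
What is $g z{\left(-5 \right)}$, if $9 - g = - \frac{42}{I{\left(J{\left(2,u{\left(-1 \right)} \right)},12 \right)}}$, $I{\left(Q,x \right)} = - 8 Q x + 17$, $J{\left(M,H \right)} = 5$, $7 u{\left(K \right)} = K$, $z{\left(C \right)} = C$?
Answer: $- \frac{20625}{463} \approx -44.546$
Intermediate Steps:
$u{\left(K \right)} = \frac{K}{7}$
$I{\left(Q,x \right)} = 17 - 8 Q x$ ($I{\left(Q,x \right)} = - 8 Q x + 17 = 17 - 8 Q x$)
$g = \frac{4125}{463}$ ($g = 9 - - \frac{42}{17 - 40 \cdot 12} = 9 - - \frac{42}{17 - 480} = 9 - - \frac{42}{-463} = 9 - \left(-42\right) \left(- \frac{1}{463}\right) = 9 - \frac{42}{463} = \frac{4125}{463} \approx 8.9093$)
$g z{\left(-5 \right)} = \frac{4125}{463} \left(-5\right) = - \frac{20625}{463}$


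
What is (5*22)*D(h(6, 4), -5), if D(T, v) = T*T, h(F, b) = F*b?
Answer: 63360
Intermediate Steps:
D(T, v) = T²
(5*22)*D(h(6, 4), -5) = (5*22)*(6*4)² = 110*24² = 110*576 = 63360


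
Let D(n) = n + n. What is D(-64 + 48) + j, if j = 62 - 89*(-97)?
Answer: 8663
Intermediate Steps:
D(n) = 2*n
j = 8695 (j = 62 + 8633 = 8695)
D(-64 + 48) + j = 2*(-64 + 48) + 8695 = 2*(-16) + 8695 = -32 + 8695 = 8663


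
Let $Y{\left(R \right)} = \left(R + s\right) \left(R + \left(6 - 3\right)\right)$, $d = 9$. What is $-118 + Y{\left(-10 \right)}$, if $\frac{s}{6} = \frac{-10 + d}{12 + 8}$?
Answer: $- \frac{459}{10} \approx -45.9$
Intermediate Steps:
$s = - \frac{3}{10}$ ($s = 6 \frac{-10 + 9}{12 + 8} = 6 \left(- \frac{1}{20}\right) = - \frac{3}{10} \approx -0.3$)
$Y{\left(R \right)} = \left(3 + R\right) \left(- \frac{3}{10} + R\right)$ ($Y{\left(R \right)} = \left(R - \frac{3}{10}\right) \left(R + \left(6 - 3\right)\right) = \left(- \frac{3}{10} + R\right) \left(R + 3\right) = \left(- \frac{3}{10} + R\right) \left(3 + R\right) = \left(3 + R\right) \left(- \frac{3}{10} + R\right)$)
$-118 + Y{\left(-10 \right)} = -118 + \left(- \frac{9}{10} + \left(-10\right)^{2} + \frac{27}{10} \left(-10\right)\right) = -118 - - \frac{721}{10} = -118 + \frac{721}{10} = - \frac{459}{10}$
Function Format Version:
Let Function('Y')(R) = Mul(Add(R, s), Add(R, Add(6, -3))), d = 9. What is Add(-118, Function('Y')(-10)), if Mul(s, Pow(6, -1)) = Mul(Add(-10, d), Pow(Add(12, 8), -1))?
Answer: Rational(-459, 10) ≈ -45.900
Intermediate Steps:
s = Rational(-3, 10) (s = Mul(6, Mul(Add(-10, 9), Pow(Add(12, 8), -1))) = Mul(6, Mul(-1, Pow(20, -1))) = Mul(6, Mul(-1, Rational(1, 20))) = Mul(6, Rational(-1, 20)) = Rational(-3, 10) ≈ -0.30000)
Function('Y')(R) = Mul(Add(3, R), Add(Rational(-3, 10), R)) (Function('Y')(R) = Mul(Add(R, Rational(-3, 10)), Add(R, Add(6, -3))) = Mul(Add(Rational(-3, 10), R), Add(R, 3)) = Mul(Add(Rational(-3, 10), R), Add(3, R)) = Mul(Add(3, R), Add(Rational(-3, 10), R)))
Add(-118, Function('Y')(-10)) = Add(-118, Add(Rational(-9, 10), Pow(-10, 2), Mul(Rational(27, 10), -10))) = Add(-118, Add(Rational(-9, 10), 100, -27)) = Add(-118, Rational(721, 10)) = Rational(-459, 10)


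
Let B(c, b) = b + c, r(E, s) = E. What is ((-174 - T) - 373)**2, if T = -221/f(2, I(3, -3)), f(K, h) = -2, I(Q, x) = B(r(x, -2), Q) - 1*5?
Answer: 1729225/4 ≈ 4.3231e+5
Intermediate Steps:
I(Q, x) = -5 + Q + x (I(Q, x) = (Q + x) - 1*5 = (Q + x) - 5 = -5 + Q + x)
T = 221/2 (T = -221/(-2) = -221*(-1/2) = 221/2 ≈ 110.50)
((-174 - T) - 373)**2 = ((-174 - 1*221/2) - 373)**2 = ((-174 - 221/2) - 373)**2 = (-569/2 - 373)**2 = (-1315/2)**2 = 1729225/4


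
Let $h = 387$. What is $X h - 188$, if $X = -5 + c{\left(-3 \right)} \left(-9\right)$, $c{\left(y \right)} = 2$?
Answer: $-9089$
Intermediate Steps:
$X = -23$ ($X = -5 + 2 \left(-9\right) = -5 - 18 = -23$)
$X h - 188 = \left(-23\right) 387 - 188 = -8901 - 188 = -9089$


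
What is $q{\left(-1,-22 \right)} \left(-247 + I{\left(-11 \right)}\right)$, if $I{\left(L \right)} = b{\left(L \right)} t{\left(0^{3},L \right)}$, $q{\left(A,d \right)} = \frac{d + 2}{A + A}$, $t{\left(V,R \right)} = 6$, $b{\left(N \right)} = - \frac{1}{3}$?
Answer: $-2490$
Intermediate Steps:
$b{\left(N \right)} = - \frac{1}{3}$ ($b{\left(N \right)} = \left(-1\right) \frac{1}{3} = - \frac{1}{3}$)
$q{\left(A,d \right)} = \frac{2 + d}{2 A}$
$I{\left(L \right)} = -2$ ($I{\left(L \right)} = \left(- \frac{1}{3}\right) 6 = -2$)
$q{\left(-1,-22 \right)} \left(-247 + I{\left(-11 \right)}\right) = \frac{2 - 22}{2 \left(-1\right)} \left(-247 - 2\right) = \frac{1}{2} \left(-1\right) \left(-20\right) \left(-249\right) = 10 \left(-249\right) = -2490$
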